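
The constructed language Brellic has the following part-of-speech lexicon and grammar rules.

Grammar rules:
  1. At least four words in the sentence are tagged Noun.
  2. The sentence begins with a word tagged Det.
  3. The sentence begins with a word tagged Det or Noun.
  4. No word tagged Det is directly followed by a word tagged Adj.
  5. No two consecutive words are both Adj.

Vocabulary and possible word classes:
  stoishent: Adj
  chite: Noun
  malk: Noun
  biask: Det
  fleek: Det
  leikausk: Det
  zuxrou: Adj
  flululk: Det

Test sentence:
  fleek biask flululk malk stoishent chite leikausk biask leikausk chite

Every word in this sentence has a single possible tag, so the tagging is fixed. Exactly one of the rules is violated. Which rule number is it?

Fixed tagging: Det Det Det Noun Adj Noun Det Det Det Noun.
Applying the rules: R1 fails, R2 ok, R3 ok, R4 ok, R5 ok.
Only rule 1 fails.

1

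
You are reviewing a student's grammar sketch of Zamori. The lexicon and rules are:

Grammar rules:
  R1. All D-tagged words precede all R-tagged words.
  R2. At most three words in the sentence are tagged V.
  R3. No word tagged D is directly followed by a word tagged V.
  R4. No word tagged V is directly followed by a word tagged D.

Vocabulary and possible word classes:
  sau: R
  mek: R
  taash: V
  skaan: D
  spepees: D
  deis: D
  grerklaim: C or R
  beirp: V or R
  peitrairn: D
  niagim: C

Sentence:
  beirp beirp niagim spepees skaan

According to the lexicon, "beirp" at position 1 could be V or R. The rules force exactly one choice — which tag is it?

Candidates per position — 1:beirp {V,R}; 2:beirp {V,R}; 3:niagim {C}; 4:spepees {D}; 5:skaan {D}.
At position 1, choosing R makes rule 1 impossible to satisfy; hence V.
At position 2, choosing R makes rule 1 impossible to satisfy; hence V.
The unique satisfying tagging is: V V C D D.
Rule-by-rule: rule 1 ok; rule 2 ok; rule 3 ok; rule 4 ok.

V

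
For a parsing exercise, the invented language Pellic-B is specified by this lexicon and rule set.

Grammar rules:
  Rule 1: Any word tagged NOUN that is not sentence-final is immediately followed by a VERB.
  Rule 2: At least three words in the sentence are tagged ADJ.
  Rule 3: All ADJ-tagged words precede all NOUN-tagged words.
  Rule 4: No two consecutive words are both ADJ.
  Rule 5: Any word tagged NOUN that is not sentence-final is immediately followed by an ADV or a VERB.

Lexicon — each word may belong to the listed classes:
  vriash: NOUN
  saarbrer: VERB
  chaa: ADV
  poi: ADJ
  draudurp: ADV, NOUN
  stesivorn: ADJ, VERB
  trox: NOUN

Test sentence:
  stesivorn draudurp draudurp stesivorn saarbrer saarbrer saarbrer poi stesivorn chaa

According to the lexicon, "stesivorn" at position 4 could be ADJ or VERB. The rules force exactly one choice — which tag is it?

ADJ

Candidates per position — 1:stesivorn {ADJ,VERB}; 2:draudurp {ADV,NOUN}; 3:draudurp {ADV,NOUN}; 4:stesivorn {ADJ,VERB}; 5:saarbrer {VERB}; 6:saarbrer {VERB}; 7:saarbrer {VERB}; 8:poi {ADJ}; 9:stesivorn {ADJ,VERB}; 10:chaa {ADV}.
Position 2: tagging it NOUN would leave rule 1 unsatisfiable, so it must be ADV.
Position 3: tagging it NOUN would leave rule 3 unsatisfiable, so it must be ADV.
Position 9: tagging it ADJ would leave rule 4 unsatisfiable, so it must be VERB.
Position 1: tagging it VERB would leave rule 2 unsatisfiable, so it must be ADJ.
Position 4: tagging it VERB would leave rule 2 unsatisfiable, so it must be ADJ.
The only consistent sequence is: ADJ ADV ADV ADJ VERB VERB VERB ADJ VERB ADV.
Checking: rule 1 holds; rule 2 holds; rule 3 holds; rule 4 holds; rule 5 holds.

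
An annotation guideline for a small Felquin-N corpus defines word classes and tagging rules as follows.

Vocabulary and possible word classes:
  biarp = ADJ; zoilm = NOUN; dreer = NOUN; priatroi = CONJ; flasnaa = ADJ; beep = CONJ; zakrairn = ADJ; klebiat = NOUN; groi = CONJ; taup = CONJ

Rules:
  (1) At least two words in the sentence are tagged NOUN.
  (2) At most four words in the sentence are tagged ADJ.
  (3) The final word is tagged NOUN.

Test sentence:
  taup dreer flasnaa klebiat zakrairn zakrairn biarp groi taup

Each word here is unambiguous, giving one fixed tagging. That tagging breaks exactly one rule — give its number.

3

Fixed tagging: CONJ NOUN ADJ NOUN ADJ ADJ ADJ CONJ CONJ.
Applying the rules: R1 pass, R2 pass, R3 fail.
Only rule 3 fails.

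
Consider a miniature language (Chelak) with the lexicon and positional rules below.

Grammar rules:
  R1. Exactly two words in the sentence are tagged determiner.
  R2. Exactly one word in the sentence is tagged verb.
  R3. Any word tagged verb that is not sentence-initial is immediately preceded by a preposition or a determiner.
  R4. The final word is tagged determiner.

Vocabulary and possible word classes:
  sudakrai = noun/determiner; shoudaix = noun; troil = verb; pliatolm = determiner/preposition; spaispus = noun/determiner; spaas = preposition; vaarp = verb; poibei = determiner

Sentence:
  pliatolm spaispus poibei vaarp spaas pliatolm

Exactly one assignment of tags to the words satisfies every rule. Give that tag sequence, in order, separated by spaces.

Candidates per position — 1:pliatolm {determiner,preposition}; 2:spaispus {noun,determiner}; 3:poibei {determiner}; 4:vaarp {verb}; 5:spaas {preposition}; 6:pliatolm {determiner,preposition}.
Position 6: tagging it preposition would leave rule 4 unsatisfiable, so it must be determiner.
Position 1: tagging it determiner would leave rule 1 unsatisfiable, so it must be preposition.
Position 2: tagging it determiner would leave rule 1 unsatisfiable, so it must be noun.
The unique satisfying tagging is: preposition noun determiner verb preposition determiner.
Check: rule 1 holds; rule 2 holds; rule 3 holds; rule 4 holds.

preposition noun determiner verb preposition determiner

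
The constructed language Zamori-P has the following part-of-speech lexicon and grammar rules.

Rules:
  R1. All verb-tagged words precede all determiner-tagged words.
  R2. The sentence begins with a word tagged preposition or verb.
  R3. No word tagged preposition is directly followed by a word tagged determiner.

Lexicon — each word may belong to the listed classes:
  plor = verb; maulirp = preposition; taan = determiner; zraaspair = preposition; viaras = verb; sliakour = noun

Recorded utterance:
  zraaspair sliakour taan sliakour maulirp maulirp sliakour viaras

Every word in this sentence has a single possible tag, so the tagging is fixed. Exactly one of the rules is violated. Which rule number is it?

Fixed tagging: preposition noun determiner noun preposition preposition noun verb.
Applying the rules: R1 fail, R2 pass, R3 pass.
Only rule 1 fails.

1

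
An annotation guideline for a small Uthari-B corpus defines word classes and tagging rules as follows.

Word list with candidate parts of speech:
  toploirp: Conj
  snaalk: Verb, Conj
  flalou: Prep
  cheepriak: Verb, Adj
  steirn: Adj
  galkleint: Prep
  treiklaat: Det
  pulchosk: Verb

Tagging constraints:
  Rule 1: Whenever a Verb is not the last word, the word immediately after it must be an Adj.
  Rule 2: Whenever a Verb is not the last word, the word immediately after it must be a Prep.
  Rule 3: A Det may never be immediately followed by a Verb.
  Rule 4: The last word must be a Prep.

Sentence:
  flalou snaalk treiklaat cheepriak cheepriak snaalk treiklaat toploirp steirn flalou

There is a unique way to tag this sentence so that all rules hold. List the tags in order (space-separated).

Prep Conj Det Adj Adj Conj Det Conj Adj Prep

Candidates per position — 1:flalou {Prep}; 2:snaalk {Verb,Conj}; 3:treiklaat {Det}; 4:cheepriak {Verb,Adj}; 5:cheepriak {Verb,Adj}; 6:snaalk {Verb,Conj}; 7:treiklaat {Det}; 8:toploirp {Conj}; 9:steirn {Adj}; 10:flalou {Prep}.
Word 2 cannot be Verb — rule 1 would then fail for every completion. It is Conj.
Word 4 cannot be Verb — rule 2 would then fail for every completion. It is Adj.
Word 5 cannot be Verb — rule 1 would then fail for every completion. It is Adj.
Word 6 cannot be Verb — rule 1 would then fail for every completion. It is Conj.
That leaves exactly one tagging: Prep Conj Det Adj Adj Conj Det Conj Adj Prep.
Verifying each rule — rule 1 satisfied; rule 2 satisfied; rule 3 satisfied; rule 4 satisfied.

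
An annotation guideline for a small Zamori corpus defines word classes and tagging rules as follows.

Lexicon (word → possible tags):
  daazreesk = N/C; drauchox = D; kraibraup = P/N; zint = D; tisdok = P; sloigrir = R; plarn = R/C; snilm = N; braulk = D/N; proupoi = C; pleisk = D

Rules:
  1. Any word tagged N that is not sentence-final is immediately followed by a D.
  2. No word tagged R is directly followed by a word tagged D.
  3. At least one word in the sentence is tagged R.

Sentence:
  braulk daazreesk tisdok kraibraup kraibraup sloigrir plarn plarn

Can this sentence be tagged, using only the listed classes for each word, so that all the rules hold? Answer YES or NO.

Candidates per position — 1:braulk {D,N}; 2:daazreesk {N,C}; 3:tisdok {P}; 4:kraibraup {P,N}; 5:kraibraup {P,N}; 6:sloigrir {R}; 7:plarn {R,C}; 8:plarn {R,C}.
One satisfying assignment: D C P P P R R C.
Check: rule 1 ✓; rule 2 ✓; rule 3 ✓.

YES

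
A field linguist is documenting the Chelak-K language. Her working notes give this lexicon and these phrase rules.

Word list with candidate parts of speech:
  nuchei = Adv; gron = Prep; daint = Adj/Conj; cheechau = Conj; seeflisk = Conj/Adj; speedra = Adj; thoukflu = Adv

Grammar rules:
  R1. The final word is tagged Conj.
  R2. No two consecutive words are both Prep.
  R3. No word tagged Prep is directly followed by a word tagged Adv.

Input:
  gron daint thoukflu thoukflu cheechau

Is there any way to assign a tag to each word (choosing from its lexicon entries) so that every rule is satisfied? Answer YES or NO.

YES

Candidates per position — 1:gron {Prep}; 2:daint {Adj,Conj}; 3:thoukflu {Adv}; 4:thoukflu {Adv}; 5:cheechau {Conj}.
One satisfying assignment: Prep Adj Adv Adv Conj.
Rule-by-rule: rule 1 holds; rule 2 holds; rule 3 holds.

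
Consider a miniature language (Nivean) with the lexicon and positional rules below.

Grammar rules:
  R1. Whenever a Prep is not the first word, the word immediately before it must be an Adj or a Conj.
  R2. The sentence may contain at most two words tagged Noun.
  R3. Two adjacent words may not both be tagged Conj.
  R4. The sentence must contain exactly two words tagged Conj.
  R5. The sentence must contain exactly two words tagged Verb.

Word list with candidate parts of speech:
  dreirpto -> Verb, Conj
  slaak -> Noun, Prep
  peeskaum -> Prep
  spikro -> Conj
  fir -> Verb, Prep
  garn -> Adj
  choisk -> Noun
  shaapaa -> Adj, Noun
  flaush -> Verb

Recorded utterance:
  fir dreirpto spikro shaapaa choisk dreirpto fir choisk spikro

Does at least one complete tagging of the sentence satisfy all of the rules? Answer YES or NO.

Candidates per position — 1:fir {Verb,Prep}; 2:dreirpto {Verb,Conj}; 3:spikro {Conj}; 4:shaapaa {Adj,Noun}; 5:choisk {Noun}; 6:dreirpto {Verb,Conj}; 7:fir {Verb,Prep}; 8:choisk {Noun}; 9:spikro {Conj}.
Every candidate sequence violates at least one rule; no consistent tagging exists.

NO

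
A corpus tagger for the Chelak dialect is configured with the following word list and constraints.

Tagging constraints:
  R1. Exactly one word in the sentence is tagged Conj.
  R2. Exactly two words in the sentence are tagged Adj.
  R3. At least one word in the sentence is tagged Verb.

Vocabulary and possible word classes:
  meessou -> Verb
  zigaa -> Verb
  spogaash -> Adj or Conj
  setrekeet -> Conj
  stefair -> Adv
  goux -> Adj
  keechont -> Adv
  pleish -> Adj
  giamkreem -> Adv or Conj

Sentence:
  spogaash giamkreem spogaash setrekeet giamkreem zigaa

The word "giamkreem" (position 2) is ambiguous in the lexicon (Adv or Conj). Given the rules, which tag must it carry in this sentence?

Candidates per position — 1:spogaash {Adj,Conj}; 2:giamkreem {Adv,Conj}; 3:spogaash {Adj,Conj}; 4:setrekeet {Conj}; 5:giamkreem {Adv,Conj}; 6:zigaa {Verb}.
If word 1 were Conj, no tagging could satisfy rule 1; so word 1 is Adj.
If word 2 were Conj, no tagging could satisfy rule 1; so word 2 is Adv.
If word 3 were Conj, no tagging could satisfy rule 1; so word 3 is Adj.
If word 5 were Conj, no tagging could satisfy rule 1; so word 5 is Adv.
That leaves exactly one tagging: Adj Adv Adj Conj Adv Verb.
Check: rule 1 ✓; rule 2 ✓; rule 3 ✓.

Adv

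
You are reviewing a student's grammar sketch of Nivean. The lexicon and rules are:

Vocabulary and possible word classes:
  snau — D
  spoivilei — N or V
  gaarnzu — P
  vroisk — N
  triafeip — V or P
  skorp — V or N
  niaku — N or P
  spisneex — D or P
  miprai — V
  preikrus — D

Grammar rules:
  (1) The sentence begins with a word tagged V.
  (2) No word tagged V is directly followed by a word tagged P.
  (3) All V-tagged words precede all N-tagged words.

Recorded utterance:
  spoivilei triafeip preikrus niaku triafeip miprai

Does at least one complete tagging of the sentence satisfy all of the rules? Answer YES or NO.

YES

Candidates per position — 1:spoivilei {N,V}; 2:triafeip {V,P}; 3:preikrus {D}; 4:niaku {N,P}; 5:triafeip {V,P}; 6:miprai {V}.
One satisfying assignment: V V D P P V.
Check: rule 1 ok; rule 2 ok; rule 3 ok.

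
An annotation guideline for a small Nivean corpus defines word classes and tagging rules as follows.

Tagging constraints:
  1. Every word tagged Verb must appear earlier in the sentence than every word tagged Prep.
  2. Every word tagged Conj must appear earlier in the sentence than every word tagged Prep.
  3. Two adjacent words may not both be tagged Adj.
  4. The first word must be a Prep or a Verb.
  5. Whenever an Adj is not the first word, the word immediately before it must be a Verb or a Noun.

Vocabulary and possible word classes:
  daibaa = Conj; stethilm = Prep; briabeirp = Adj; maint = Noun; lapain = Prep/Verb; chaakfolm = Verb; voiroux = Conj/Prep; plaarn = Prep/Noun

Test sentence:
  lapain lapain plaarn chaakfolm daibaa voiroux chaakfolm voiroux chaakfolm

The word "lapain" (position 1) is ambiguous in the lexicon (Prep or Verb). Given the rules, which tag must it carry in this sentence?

Verb

Candidates per position — 1:lapain {Prep,Verb}; 2:lapain {Prep,Verb}; 3:plaarn {Prep,Noun}; 4:chaakfolm {Verb}; 5:daibaa {Conj}; 6:voiroux {Conj,Prep}; 7:chaakfolm {Verb}; 8:voiroux {Conj,Prep}; 9:chaakfolm {Verb}.
If word 1 were Prep, no tagging could satisfy rule 1; so word 1 is Verb.
If word 2 were Prep, no tagging could satisfy rule 1; so word 2 is Verb.
If word 3 were Prep, no tagging could satisfy rule 1; so word 3 is Noun.
If word 6 were Prep, no tagging could satisfy rule 1; so word 6 is Conj.
If word 8 were Prep, no tagging could satisfy rule 1; so word 8 is Conj.
The unique satisfying tagging is: Verb Verb Noun Verb Conj Conj Verb Conj Verb.
Check: rule 1 ok; rule 2 ok; rule 3 ok; rule 4 ok; rule 5 ok.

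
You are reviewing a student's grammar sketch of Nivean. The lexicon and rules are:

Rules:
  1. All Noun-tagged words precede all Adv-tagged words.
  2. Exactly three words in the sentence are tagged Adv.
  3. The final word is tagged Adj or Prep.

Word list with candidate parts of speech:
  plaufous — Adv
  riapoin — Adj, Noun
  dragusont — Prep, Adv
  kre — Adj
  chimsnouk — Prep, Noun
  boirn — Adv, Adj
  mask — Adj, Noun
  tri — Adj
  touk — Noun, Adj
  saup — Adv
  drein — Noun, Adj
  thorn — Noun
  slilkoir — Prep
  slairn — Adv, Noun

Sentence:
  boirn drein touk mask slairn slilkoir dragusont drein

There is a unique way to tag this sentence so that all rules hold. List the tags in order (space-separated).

Adv Adj Adj Adj Adv Prep Adv Adj

Candidates per position — 1:boirn {Adv,Adj}; 2:drein {Noun,Adj}; 3:touk {Noun,Adj}; 4:mask {Adj,Noun}; 5:slairn {Adv,Noun}; 6:slilkoir {Prep}; 7:dragusont {Prep,Adv}; 8:drein {Noun,Adj}.
If word 1 were Adj, no tagging could satisfy rule 2; so word 1 is Adv.
If word 2 were Noun, no tagging could satisfy rule 1; so word 2 is Adj.
If word 3 were Noun, no tagging could satisfy rule 1; so word 3 is Adj.
If word 4 were Noun, no tagging could satisfy rule 1; so word 4 is Adj.
If word 5 were Noun, no tagging could satisfy rule 1; so word 5 is Adv.
If word 7 were Prep, no tagging could satisfy rule 2; so word 7 is Adv.
If word 8 were Noun, no tagging could satisfy rule 1; so word 8 is Adj.
The only consistent sequence is: Adv Adj Adj Adj Adv Prep Adv Adj.
Verifying each rule — rule 1 holds; rule 2 holds; rule 3 holds.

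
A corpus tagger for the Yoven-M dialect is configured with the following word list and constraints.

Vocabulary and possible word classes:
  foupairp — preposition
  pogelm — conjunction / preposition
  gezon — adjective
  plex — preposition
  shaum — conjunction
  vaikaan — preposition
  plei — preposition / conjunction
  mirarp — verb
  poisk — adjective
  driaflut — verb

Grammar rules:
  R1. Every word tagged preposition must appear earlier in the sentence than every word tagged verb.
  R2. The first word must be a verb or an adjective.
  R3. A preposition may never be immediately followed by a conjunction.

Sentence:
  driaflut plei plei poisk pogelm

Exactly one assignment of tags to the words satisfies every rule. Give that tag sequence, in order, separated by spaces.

Candidates per position — 1:driaflut {verb}; 2:plei {preposition,conjunction}; 3:plei {preposition,conjunction}; 4:poisk {adjective}; 5:pogelm {conjunction,preposition}.
If word 2 were preposition, no tagging could satisfy rule 1; so word 2 is conjunction.
If word 3 were preposition, no tagging could satisfy rule 1; so word 3 is conjunction.
If word 5 were preposition, no tagging could satisfy rule 1; so word 5 is conjunction.
The only consistent sequence is: verb conjunction conjunction adjective conjunction.
Check: rule 1 satisfied; rule 2 satisfied; rule 3 satisfied.

verb conjunction conjunction adjective conjunction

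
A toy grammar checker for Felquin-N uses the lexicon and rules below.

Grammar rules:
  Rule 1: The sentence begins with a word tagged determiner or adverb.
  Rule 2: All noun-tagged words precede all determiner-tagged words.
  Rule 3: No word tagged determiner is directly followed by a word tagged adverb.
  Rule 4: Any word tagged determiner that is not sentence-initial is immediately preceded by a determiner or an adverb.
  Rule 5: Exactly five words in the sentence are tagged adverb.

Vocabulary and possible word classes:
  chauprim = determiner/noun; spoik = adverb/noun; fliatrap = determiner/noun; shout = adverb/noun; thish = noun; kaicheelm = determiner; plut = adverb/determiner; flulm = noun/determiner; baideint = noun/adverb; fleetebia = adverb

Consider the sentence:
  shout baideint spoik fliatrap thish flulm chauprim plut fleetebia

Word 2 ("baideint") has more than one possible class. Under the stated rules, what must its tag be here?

Candidates per position — 1:shout {adverb,noun}; 2:baideint {noun,adverb}; 3:spoik {adverb,noun}; 4:fliatrap {determiner,noun}; 5:thish {noun}; 6:flulm {noun,determiner}; 7:chauprim {determiner,noun}; 8:plut {adverb,determiner}; 9:fleetebia {adverb}.
At position 1, choosing noun makes rule 1 impossible to satisfy; hence adverb.
At position 2, choosing noun makes rule 5 impossible to satisfy; hence adverb.
At position 3, choosing noun makes rule 5 impossible to satisfy; hence adverb.
At position 4, choosing determiner makes rule 2 impossible to satisfy; hence noun.
At position 6, choosing determiner makes rule 4 impossible to satisfy; hence noun.
At position 7, choosing determiner makes rule 3 impossible to satisfy; hence noun.
At position 8, choosing determiner makes rule 3 impossible to satisfy; hence adverb.
The unique satisfying tagging is: adverb adverb adverb noun noun noun noun adverb adverb.
Checking: rule 1 holds; rule 2 holds; rule 3 holds; rule 4 holds; rule 5 holds.

adverb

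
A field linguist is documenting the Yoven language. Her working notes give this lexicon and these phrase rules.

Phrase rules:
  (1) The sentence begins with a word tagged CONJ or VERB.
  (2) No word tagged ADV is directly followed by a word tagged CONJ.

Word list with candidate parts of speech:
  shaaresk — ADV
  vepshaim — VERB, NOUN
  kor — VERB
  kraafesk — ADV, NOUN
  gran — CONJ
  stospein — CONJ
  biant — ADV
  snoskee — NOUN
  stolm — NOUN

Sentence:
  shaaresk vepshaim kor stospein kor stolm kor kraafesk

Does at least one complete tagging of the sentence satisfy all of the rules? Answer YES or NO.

Candidates per position — 1:shaaresk {ADV}; 2:vepshaim {VERB,NOUN}; 3:kor {VERB}; 4:stospein {CONJ}; 5:kor {VERB}; 6:stolm {NOUN}; 7:kor {VERB}; 8:kraafesk {ADV,NOUN}.
Rule 1 cannot be satisfied by any choice of tags from the lexicon.
So there is no consistent tagging.

NO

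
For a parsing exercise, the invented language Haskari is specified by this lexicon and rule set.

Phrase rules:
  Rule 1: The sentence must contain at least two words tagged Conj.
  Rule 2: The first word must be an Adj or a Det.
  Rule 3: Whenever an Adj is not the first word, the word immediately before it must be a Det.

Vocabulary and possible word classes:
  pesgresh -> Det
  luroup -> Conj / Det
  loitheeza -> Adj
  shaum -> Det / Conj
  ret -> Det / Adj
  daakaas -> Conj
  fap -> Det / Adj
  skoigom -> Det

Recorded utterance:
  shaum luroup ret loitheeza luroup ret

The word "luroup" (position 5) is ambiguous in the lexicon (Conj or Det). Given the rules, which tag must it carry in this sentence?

Conj

Candidates per position — 1:shaum {Det,Conj}; 2:luroup {Conj,Det}; 3:ret {Det,Adj}; 4:loitheeza {Adj}; 5:luroup {Conj,Det}; 6:ret {Det,Adj}.
If word 1 were Conj, no tagging could satisfy rule 2; so word 1 is Det.
If word 2 were Det, no tagging could satisfy rule 1; so word 2 is Conj.
If word 3 were Adj, no tagging could satisfy rule 3; so word 3 is Det.
If word 5 were Det, no tagging could satisfy rule 1; so word 5 is Conj.
If word 6 were Adj, no tagging could satisfy rule 3; so word 6 is Det.
That leaves exactly one tagging: Det Conj Det Adj Conj Det.
Rule-by-rule: rule 1 ✓; rule 2 ✓; rule 3 ✓.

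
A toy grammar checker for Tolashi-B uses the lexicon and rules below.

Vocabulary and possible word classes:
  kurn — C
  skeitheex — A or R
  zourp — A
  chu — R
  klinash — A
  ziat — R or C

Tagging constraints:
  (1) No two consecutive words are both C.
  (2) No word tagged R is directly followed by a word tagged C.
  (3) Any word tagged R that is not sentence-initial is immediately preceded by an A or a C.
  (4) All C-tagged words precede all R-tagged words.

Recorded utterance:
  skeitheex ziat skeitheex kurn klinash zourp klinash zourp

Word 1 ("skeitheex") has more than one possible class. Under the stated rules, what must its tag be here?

A

Candidates per position — 1:skeitheex {A,R}; 2:ziat {R,C}; 3:skeitheex {A,R}; 4:kurn {C}; 5:klinash {A}; 6:zourp {A}; 7:klinash {A}; 8:zourp {A}.
Position 1: R is ruled out by rule 4; that leaves A.
Position 2: R is ruled out by rule 4; that leaves C.
Position 3: R is ruled out by rule 2; that leaves A.
The only consistent sequence is: A C A C A A A A.
Check: rule 1 satisfied; rule 2 satisfied; rule 3 satisfied; rule 4 satisfied.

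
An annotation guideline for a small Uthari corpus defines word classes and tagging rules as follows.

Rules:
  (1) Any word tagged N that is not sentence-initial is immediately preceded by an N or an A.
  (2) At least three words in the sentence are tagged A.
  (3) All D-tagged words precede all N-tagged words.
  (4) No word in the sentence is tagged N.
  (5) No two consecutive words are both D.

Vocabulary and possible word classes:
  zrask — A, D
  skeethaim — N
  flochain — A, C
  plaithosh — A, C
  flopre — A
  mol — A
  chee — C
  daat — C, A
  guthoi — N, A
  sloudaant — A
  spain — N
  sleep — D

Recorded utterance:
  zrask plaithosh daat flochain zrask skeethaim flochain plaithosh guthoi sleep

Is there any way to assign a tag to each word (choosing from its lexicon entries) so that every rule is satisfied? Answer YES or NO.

NO

Candidates per position — 1:zrask {A,D}; 2:plaithosh {A,C}; 3:daat {C,A}; 4:flochain {A,C}; 5:zrask {A,D}; 6:skeethaim {N}; 7:flochain {A,C}; 8:plaithosh {A,C}; 9:guthoi {N,A}; 10:sleep {D}.
Rule 3 cannot be satisfied by any choice of tags from the lexicon.
So there is no consistent tagging.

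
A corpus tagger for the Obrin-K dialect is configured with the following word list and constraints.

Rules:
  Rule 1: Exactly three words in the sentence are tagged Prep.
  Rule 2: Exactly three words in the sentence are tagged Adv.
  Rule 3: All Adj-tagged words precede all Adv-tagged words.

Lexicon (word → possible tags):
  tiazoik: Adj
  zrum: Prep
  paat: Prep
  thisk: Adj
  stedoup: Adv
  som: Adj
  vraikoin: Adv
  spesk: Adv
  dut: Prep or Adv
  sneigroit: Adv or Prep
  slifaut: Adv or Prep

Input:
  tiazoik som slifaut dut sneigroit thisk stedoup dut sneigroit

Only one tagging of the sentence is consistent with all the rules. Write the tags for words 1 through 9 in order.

Candidates per position — 1:tiazoik {Adj}; 2:som {Adj}; 3:slifaut {Adv,Prep}; 4:dut {Prep,Adv}; 5:sneigroit {Adv,Prep}; 6:thisk {Adj}; 7:stedoup {Adv}; 8:dut {Prep,Adv}; 9:sneigroit {Adv,Prep}.
If word 3 were Adv, no tagging could satisfy rule 3; so word 3 is Prep.
If word 4 were Adv, no tagging could satisfy rule 3; so word 4 is Prep.
If word 5 were Adv, no tagging could satisfy rule 3; so word 5 is Prep.
If word 8 were Prep, no tagging could satisfy rule 1; so word 8 is Adv.
If word 9 were Prep, no tagging could satisfy rule 1; so word 9 is Adv.
That leaves exactly one tagging: Adj Adj Prep Prep Prep Adj Adv Adv Adv.
Check: rule 1 ok; rule 2 ok; rule 3 ok.

Adj Adj Prep Prep Prep Adj Adv Adv Adv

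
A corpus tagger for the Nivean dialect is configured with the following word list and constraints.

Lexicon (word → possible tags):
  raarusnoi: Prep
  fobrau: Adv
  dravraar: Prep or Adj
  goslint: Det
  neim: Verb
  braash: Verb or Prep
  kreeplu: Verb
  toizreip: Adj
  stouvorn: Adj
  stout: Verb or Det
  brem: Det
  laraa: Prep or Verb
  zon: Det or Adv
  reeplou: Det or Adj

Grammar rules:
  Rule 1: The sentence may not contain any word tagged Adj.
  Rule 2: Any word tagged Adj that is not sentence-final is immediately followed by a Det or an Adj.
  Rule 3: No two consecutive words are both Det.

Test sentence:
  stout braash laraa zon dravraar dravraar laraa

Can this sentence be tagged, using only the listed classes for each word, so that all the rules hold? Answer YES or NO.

YES

Candidates per position — 1:stout {Verb,Det}; 2:braash {Verb,Prep}; 3:laraa {Prep,Verb}; 4:zon {Det,Adv}; 5:dravraar {Prep,Adj}; 6:dravraar {Prep,Adj}; 7:laraa {Prep,Verb}.
One satisfying assignment: Verb Prep Verb Det Prep Prep Prep.
Verifying each rule — rule 1 satisfied; rule 2 satisfied; rule 3 satisfied.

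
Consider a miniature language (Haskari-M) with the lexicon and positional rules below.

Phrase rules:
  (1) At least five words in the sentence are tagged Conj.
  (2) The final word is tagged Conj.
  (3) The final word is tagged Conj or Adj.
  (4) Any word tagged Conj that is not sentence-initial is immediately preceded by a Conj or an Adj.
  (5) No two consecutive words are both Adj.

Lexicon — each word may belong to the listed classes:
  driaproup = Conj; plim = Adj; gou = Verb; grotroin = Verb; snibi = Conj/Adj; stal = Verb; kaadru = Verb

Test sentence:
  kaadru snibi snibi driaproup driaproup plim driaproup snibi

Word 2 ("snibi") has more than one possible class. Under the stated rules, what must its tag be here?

Candidates per position — 1:kaadru {Verb}; 2:snibi {Conj,Adj}; 3:snibi {Conj,Adj}; 4:driaproup {Conj}; 5:driaproup {Conj}; 6:plim {Adj}; 7:driaproup {Conj}; 8:snibi {Conj,Adj}.
Word 2 cannot be Conj — rule 4 would then fail for every completion. It is Adj.
Word 3 cannot be Adj — rule 1 would then fail for every completion. It is Conj.
Word 8 cannot be Adj — rule 1 would then fail for every completion. It is Conj.
The unique satisfying tagging is: Verb Adj Conj Conj Conj Adj Conj Conj.
Rule-by-rule: rule 1 satisfied; rule 2 satisfied; rule 3 satisfied; rule 4 satisfied; rule 5 satisfied.

Adj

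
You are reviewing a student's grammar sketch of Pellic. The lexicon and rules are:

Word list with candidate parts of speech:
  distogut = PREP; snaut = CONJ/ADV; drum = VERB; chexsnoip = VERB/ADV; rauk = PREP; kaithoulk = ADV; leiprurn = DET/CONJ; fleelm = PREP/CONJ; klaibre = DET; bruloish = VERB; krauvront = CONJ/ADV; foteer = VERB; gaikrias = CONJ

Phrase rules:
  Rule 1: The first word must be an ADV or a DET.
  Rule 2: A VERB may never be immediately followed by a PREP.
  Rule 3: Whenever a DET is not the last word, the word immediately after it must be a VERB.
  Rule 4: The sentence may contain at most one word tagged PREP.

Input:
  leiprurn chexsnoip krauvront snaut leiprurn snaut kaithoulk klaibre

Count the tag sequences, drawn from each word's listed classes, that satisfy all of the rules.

8

Candidates per position — 1:leiprurn {DET,CONJ}; 2:chexsnoip {VERB,ADV}; 3:krauvront {CONJ,ADV}; 4:snaut {CONJ,ADV}; 5:leiprurn {DET,CONJ}; 6:snaut {CONJ,ADV}; 7:kaithoulk {ADV}; 8:klaibre {DET}.
There are 64 candidate sequences in total.
Checking each against the rules leaves 8 sequences.
Count = 8.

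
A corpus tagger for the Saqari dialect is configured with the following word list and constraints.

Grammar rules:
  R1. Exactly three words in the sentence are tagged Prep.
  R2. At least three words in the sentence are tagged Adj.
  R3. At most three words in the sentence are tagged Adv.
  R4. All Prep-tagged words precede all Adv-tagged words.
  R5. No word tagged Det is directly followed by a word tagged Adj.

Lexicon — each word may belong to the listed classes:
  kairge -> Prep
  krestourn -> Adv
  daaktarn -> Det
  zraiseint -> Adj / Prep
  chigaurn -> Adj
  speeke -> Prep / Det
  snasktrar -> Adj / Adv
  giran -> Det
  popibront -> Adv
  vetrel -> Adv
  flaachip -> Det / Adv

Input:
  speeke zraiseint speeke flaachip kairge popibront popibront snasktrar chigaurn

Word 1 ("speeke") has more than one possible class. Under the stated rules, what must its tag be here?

Candidates per position — 1:speeke {Prep,Det}; 2:zraiseint {Adj,Prep}; 3:speeke {Prep,Det}; 4:flaachip {Det,Adv}; 5:kairge {Prep}; 6:popibront {Adv}; 7:popibront {Adv}; 8:snasktrar {Adj,Adv}; 9:chigaurn {Adj}.
If word 2 were Prep, no tagging could satisfy rule 2; so word 2 is Adj.
If word 3 were Det, no tagging could satisfy rule 1; so word 3 is Prep.
If word 4 were Adv, no tagging could satisfy rule 4; so word 4 is Det.
If word 8 were Adv, no tagging could satisfy rule 2; so word 8 is Adj.
If word 1 were Det, no tagging could satisfy rule 1; so word 1 is Prep.
The unique satisfying tagging is: Prep Adj Prep Det Prep Adv Adv Adj Adj.
Verifying each rule — rule 1 ok; rule 2 ok; rule 3 ok; rule 4 ok; rule 5 ok.

Prep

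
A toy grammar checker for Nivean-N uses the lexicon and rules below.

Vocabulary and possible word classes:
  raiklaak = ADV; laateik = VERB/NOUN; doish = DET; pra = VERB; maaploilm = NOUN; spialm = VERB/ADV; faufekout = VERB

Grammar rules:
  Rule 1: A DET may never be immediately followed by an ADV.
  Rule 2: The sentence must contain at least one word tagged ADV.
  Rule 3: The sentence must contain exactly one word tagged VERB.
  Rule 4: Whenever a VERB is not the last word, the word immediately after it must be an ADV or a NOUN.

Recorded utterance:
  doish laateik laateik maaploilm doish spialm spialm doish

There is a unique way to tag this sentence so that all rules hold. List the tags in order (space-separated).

Candidates per position — 1:doish {DET}; 2:laateik {VERB,NOUN}; 3:laateik {VERB,NOUN}; 4:maaploilm {NOUN}; 5:doish {DET}; 6:spialm {VERB,ADV}; 7:spialm {VERB,ADV}; 8:doish {DET}.
Word 6 cannot be ADV — rule 1 would then fail for every completion. It is VERB.
Word 7 cannot be VERB — rule 2 would then fail for every completion. It is ADV.
Word 2 cannot be VERB — rule 3 would then fail for every completion. It is NOUN.
Word 3 cannot be VERB — rule 3 would then fail for every completion. It is NOUN.
So the tagging must be: DET NOUN NOUN NOUN DET VERB ADV DET.
Checking: rule 1 ✓; rule 2 ✓; rule 3 ✓; rule 4 ✓.

DET NOUN NOUN NOUN DET VERB ADV DET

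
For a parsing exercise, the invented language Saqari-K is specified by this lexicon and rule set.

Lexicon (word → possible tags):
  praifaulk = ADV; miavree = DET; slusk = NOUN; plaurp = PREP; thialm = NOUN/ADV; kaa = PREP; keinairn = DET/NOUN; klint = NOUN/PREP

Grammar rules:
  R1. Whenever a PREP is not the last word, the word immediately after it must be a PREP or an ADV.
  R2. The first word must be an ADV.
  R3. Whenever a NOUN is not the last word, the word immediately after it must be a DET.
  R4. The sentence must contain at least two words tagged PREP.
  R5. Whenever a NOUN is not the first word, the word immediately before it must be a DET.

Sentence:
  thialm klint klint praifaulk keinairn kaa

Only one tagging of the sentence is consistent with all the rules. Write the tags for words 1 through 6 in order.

ADV PREP PREP ADV DET PREP

Candidates per position — 1:thialm {NOUN,ADV}; 2:klint {NOUN,PREP}; 3:klint {NOUN,PREP}; 4:praifaulk {ADV}; 5:keinairn {DET,NOUN}; 6:kaa {PREP}.
Position 1: NOUN is ruled out by rule 2; that leaves ADV.
Position 2: NOUN is ruled out by rule 3; that leaves PREP.
Position 3: NOUN is ruled out by rule 1; that leaves PREP.
Position 5: NOUN is ruled out by rule 3; that leaves DET.
So the tagging must be: ADV PREP PREP ADV DET PREP.
Rule-by-rule: rule 1 ✓; rule 2 ✓; rule 3 ✓; rule 4 ✓; rule 5 ✓.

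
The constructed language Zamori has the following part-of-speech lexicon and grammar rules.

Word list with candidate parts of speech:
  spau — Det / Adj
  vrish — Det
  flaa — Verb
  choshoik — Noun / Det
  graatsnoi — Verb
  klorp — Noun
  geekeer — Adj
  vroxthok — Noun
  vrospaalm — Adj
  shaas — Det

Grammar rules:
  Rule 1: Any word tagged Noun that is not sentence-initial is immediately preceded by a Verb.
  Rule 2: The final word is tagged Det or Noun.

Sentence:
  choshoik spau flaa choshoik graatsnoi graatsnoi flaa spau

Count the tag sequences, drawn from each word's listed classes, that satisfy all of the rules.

Candidates per position — 1:choshoik {Noun,Det}; 2:spau {Det,Adj}; 3:flaa {Verb}; 4:choshoik {Noun,Det}; 5:graatsnoi {Verb}; 6:graatsnoi {Verb}; 7:flaa {Verb}; 8:spau {Det,Adj}.
There are 16 candidate sequences in total.
Checking each against the rules leaves 8 sequences.
Count = 8.

8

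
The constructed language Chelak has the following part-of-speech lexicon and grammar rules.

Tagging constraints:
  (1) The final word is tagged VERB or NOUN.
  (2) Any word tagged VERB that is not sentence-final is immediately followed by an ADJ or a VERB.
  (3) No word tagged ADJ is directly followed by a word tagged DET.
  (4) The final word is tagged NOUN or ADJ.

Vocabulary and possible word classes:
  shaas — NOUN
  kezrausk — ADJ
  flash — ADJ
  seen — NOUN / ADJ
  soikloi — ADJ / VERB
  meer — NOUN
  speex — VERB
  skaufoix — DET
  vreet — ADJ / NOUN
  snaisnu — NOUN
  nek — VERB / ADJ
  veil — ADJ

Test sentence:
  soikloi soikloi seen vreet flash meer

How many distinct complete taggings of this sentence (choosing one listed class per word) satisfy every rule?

Candidates per position — 1:soikloi {ADJ,VERB}; 2:soikloi {ADJ,VERB}; 3:seen {NOUN,ADJ}; 4:vreet {ADJ,NOUN}; 5:flash {ADJ}; 6:meer {NOUN}.
There are 16 candidate sequences in total.
Checking each against the rules leaves 12 sequences.
Count = 12.

12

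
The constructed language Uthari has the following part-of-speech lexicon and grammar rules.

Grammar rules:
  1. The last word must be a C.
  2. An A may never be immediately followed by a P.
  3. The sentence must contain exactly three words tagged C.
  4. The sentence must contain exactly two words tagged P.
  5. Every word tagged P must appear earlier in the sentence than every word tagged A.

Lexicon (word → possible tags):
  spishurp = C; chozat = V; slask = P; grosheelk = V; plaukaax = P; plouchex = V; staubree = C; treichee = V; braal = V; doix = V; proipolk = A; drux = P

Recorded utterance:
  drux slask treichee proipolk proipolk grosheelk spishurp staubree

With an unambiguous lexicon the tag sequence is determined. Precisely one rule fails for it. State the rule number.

3

Fixed tagging: P P V A A V C C.
Applying the rules: R1 pass, R2 pass, R3 fail, R4 pass, R5 pass.
Only rule 3 fails.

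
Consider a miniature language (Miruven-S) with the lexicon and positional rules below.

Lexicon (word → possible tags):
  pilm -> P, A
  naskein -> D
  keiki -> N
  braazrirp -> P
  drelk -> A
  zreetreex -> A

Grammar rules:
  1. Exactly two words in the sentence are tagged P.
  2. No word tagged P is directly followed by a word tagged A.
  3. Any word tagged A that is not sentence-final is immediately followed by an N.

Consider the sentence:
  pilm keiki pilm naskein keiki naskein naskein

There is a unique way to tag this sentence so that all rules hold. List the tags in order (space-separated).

P N P D N D D

Candidates per position — 1:pilm {P,A}; 2:keiki {N}; 3:pilm {P,A}; 4:naskein {D}; 5:keiki {N}; 6:naskein {D}; 7:naskein {D}.
Position 1: A is ruled out by rule 1; that leaves P.
Position 3: A is ruled out by rule 1; that leaves P.
That leaves exactly one tagging: P N P D N D D.
Rule-by-rule: rule 1 ok; rule 2 ok; rule 3 ok.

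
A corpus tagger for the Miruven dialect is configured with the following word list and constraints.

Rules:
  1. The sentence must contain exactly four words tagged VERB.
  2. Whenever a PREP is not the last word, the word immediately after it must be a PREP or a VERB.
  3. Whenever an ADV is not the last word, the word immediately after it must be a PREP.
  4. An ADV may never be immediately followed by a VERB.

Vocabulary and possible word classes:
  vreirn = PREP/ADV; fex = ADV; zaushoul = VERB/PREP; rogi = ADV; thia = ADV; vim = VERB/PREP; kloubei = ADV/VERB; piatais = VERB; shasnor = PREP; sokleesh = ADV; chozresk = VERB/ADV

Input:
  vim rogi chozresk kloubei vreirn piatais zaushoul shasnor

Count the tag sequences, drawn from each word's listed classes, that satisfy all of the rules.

0

Candidates per position — 1:vim {VERB,PREP}; 2:rogi {ADV}; 3:chozresk {VERB,ADV}; 4:kloubei {ADV,VERB}; 5:vreirn {PREP,ADV}; 6:piatais {VERB}; 7:zaushoul {VERB,PREP}; 8:shasnor {PREP}.
There are 32 candidate sequences in total.
Rule 3 cannot be satisfied by any choice of tags from the lexicon.
So there is no consistent tagging.
Count = 0.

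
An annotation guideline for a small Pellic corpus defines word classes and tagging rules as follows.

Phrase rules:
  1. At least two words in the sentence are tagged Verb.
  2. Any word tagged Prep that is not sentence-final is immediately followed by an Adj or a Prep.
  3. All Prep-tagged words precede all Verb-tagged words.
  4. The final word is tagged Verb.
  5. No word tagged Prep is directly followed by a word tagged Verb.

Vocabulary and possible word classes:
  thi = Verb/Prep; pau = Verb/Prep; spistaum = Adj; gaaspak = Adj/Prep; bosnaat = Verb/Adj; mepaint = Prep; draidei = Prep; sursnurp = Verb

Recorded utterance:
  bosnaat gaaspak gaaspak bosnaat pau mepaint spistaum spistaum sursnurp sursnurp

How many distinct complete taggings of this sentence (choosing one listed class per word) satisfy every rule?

4

Candidates per position — 1:bosnaat {Verb,Adj}; 2:gaaspak {Adj,Prep}; 3:gaaspak {Adj,Prep}; 4:bosnaat {Verb,Adj}; 5:pau {Verb,Prep}; 6:mepaint {Prep}; 7:spistaum {Adj}; 8:spistaum {Adj}; 9:sursnurp {Verb}; 10:sursnurp {Verb}.
There are 32 candidate sequences in total.
The sequences that satisfy every rule: Adj Adj Adj Adj Prep Prep Adj Adj Verb Verb; Adj Adj Prep Adj Prep Prep Adj Adj Verb Verb; Adj Prep Adj Adj Prep Prep Adj Adj Verb Verb; Adj Prep Prep Adj Prep Prep Adj Adj Verb Verb.
Count = 4.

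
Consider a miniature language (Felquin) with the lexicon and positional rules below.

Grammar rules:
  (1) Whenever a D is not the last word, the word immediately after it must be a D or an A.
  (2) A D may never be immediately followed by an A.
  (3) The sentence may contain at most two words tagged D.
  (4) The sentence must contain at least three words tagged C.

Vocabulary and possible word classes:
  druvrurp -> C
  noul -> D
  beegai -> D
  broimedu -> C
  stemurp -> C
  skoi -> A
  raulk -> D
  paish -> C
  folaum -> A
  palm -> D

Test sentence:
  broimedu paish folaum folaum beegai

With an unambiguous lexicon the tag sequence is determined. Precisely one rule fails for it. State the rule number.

Fixed tagging: C C A A D.
Applying the rules: R1 ✓, R2 ✓, R3 ✓, R4 ✗.
Only rule 4 fails.

4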